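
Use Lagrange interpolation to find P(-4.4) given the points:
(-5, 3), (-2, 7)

Lagrange interpolation formula:
P(x) = Σ yᵢ × Lᵢ(x)
where Lᵢ(x) = Π_{j≠i} (x - xⱼ)/(xᵢ - xⱼ)

L_0(-4.4) = (-4.4 - (-2))/(-5 - (-2)) = 0.800000
L_1(-4.4) = (-4.4 - (-5))/(-2 - (-5)) = 0.200000

P(-4.4) = 3×L_0(-4.4) + 7×L_1(-4.4)
P(-4.4) = 3.800000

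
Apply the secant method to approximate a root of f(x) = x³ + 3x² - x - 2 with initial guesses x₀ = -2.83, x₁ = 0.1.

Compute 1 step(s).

f(x) = x³ + 3x² - x - 2
x₀ = -2.83, x₁ = 0.1

Secant formula: x_{n+1} = x_n - f(x_n)(x_n - x_{n-1})/(f(x_n) - f(x_{n-1}))

Iteration 1:
  f(-2.830000) = 2.191513
  f(0.100000) = -2.069000
  x_2 = 0.100000 - (-2.069000)×(0.100000 - (-2.830000))/(-2.069000 - 2.191513)
       = -1.322873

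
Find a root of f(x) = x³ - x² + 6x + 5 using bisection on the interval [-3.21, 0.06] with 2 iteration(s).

f(x) = x³ - x² + 6x + 5
Initial interval: [-3.21, 0.06]

Iteration 1:
  c_1 = (-3.210000 + 0.060000)/2 = -1.575000
  f(c_1) = f(-1.575000) = -10.837609
  f(a) × f(c) ≥ 0, new interval: [-1.575000, 0.060000]
Iteration 2:
  c_2 = (-1.575000 + 0.060000)/2 = -0.757500
  f(c_2) = f(-0.757500) = -0.553464
  f(a) × f(c) ≥ 0, new interval: [-0.757500, 0.060000]

After 2 iteration(s), the approximation is c_2 = -0.757500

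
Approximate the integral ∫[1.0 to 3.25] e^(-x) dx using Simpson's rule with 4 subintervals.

f(x) = e^(-x)
a = 1.0, b = 3.25, n = 4
h = (b - a)/n = 0.562500

Simpson's rule: (h/3)[f(x₀) + 4f(x₁) + 2f(x₂) + ... + f(xₙ)]

x_0 = 1.0000, f(x_0) = 0.367879, coefficient = 1
x_1 = 1.5625, f(x_1) = 0.209611, coefficient = 4
x_2 = 2.1250, f(x_2) = 0.119433, coefficient = 2
x_3 = 2.6875, f(x_3) = 0.068051, coefficient = 4
x_4 = 3.2500, f(x_4) = 0.038774, coefficient = 1

I ≈ (0.562500/3) × 1.756169 = 0.329282
Exact value: 0.329105
Error: 0.000176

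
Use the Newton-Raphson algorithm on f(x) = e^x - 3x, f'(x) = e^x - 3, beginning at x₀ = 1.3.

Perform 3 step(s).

f(x) = e^x - 3x
f'(x) = e^x - 3
x₀ = 1.3

Newton-Raphson formula: x_{n+1} = x_n - f(x_n)/f'(x_n)

Iteration 1:
  f(1.300000) = -0.230703
  f'(1.300000) = 0.669297
  x_1 = 1.300000 - (-0.230703)/0.669297 = 1.644695
Iteration 2:
  f(1.644695) = 0.245345
  f'(1.644695) = 2.179431
  x_2 = 1.644695 - 0.245345/2.179431 = 1.532122
Iteration 3:
  f(1.532122) = 0.031621
  f'(1.532122) = 1.627987
  x_3 = 1.532122 - 0.031621/1.627987 = 1.512699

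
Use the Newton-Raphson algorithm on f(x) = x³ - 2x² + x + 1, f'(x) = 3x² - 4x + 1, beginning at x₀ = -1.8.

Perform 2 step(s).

f(x) = x³ - 2x² + x + 1
f'(x) = 3x² - 4x + 1
x₀ = -1.8

Newton-Raphson formula: x_{n+1} = x_n - f(x_n)/f'(x_n)

Iteration 1:
  f(-1.800000) = -13.112000
  f'(-1.800000) = 17.920000
  x_1 = -1.800000 - (-13.112000)/17.920000 = -1.068304
Iteration 2:
  f(-1.068304) = -3.570074
  f'(-1.068304) = 8.697032
  x_2 = -1.068304 - (-3.570074)/8.697032 = -0.657810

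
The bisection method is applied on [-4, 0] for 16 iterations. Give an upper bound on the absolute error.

Bisection error bound: |error| ≤ (b-a)/2^n
|error| ≤ (0 - (-4))/2^16 = 4/2^16
|error| ≤ 0.0000610352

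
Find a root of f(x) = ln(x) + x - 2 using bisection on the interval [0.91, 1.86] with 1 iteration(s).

f(x) = ln(x) + x - 2
Initial interval: [0.91, 1.86]

Iteration 1:
  c_1 = (0.910000 + 1.860000)/2 = 1.385000
  f(c_1) = f(1.385000) = -0.289300
  f(a) × f(c) ≥ 0, new interval: [1.385000, 1.860000]

After 1 iteration(s), the approximation is c_1 = 1.385000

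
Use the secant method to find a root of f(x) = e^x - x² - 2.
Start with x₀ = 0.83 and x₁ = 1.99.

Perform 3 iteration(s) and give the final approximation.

f(x) = e^x - x² - 2
x₀ = 0.83, x₁ = 1.99

Secant formula: x_{n+1} = x_n - f(x_n)(x_n - x_{n-1})/(f(x_n) - f(x_{n-1}))

Iteration 1:
  f(0.830000) = -0.395581
  f(1.990000) = 1.355434
  x_2 = 1.990000 - 1.355434×(1.990000 - 0.830000)/(1.355434 - (-0.395581))
       = 1.092062
Iteration 2:
  f(1.990000) = 1.355434
  f(1.092062) = -0.212186
  x_3 = 1.092062 - (-0.212186)×(1.092062 - 1.990000)/(-0.212186 - 1.355434)
       = 1.213603
Iteration 3:
  f(1.092062) = -0.212186
  f(1.213603) = -0.107243
  x_4 = 1.213603 - (-0.107243)×(1.213603 - 1.092062)/(-0.107243 - (-0.212186))
       = 1.337808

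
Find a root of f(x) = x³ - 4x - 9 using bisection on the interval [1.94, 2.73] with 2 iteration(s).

f(x) = x³ - 4x - 9
Initial interval: [1.94, 2.73]

Iteration 1:
  c_1 = (1.940000 + 2.730000)/2 = 2.335000
  f(c_1) = f(2.335000) = -5.609055
  f(a) × f(c) ≥ 0, new interval: [2.335000, 2.730000]
Iteration 2:
  c_2 = (2.335000 + 2.730000)/2 = 2.532500
  f(c_2) = f(2.532500) = -2.887669
  f(a) × f(c) ≥ 0, new interval: [2.532500, 2.730000]

After 2 iteration(s), the approximation is c_2 = 2.532500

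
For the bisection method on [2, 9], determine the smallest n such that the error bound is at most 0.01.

We need (b-a)/2^n ≤ 0.01
(9 - 2)/2^n ≤ 0.01
7/2^n ≤ 0.01
2^n ≥ 700
n ≥ log₂(700) = 9.45
n ≥ 10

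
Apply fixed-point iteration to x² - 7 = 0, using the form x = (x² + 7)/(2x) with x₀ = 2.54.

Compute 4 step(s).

Equation: x² - 7 = 0
Fixed-point form: x = (x² + 7)/(2x)
x₀ = 2.54

x_1 = g(2.540000) = 2.647953
x_2 = g(2.647953) = 2.645752
x_3 = g(2.645752) = 2.645751
x_4 = g(2.645751) = 2.645751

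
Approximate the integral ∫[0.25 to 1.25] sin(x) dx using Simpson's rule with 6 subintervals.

f(x) = sin(x)
a = 0.25, b = 1.25, n = 6
h = (b - a)/n = 0.166667

Simpson's rule: (h/3)[f(x₀) + 4f(x₁) + 2f(x₂) + ... + f(xₙ)]

x_0 = 0.2500, f(x_0) = 0.247404, coefficient = 1
x_1 = 0.4167, f(x_1) = 0.404715, coefficient = 4
x_2 = 0.5833, f(x_2) = 0.550809, coefficient = 2
x_3 = 0.7500, f(x_3) = 0.681639, coefficient = 4
x_4 = 0.9167, f(x_4) = 0.793578, coefficient = 2
x_5 = 1.0833, f(x_5) = 0.883524, coefficient = 4
x_6 = 1.2500, f(x_6) = 0.948985, coefficient = 1

I ≈ (0.166667/3) × 11.764672 = 0.653593
Exact value: 0.653590
Error: 0.000003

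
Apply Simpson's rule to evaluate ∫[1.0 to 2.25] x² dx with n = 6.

f(x) = x²
a = 1.0, b = 2.25, n = 6
h = (b - a)/n = 0.208333

Simpson's rule: (h/3)[f(x₀) + 4f(x₁) + 2f(x₂) + ... + f(xₙ)]

x_0 = 1.0000, f(x_0) = 1.000000, coefficient = 1
x_1 = 1.2083, f(x_1) = 1.460069, coefficient = 4
x_2 = 1.4167, f(x_2) = 2.006944, coefficient = 2
x_3 = 1.6250, f(x_3) = 2.640625, coefficient = 4
x_4 = 1.8333, f(x_4) = 3.361111, coefficient = 2
x_5 = 2.0417, f(x_5) = 4.168403, coefficient = 4
x_6 = 2.2500, f(x_6) = 5.062500, coefficient = 1

I ≈ (0.208333/3) × 49.875000 = 3.463542
Exact value: 3.463542
Error: 0.000000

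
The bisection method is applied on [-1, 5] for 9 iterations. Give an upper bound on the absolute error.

Bisection error bound: |error| ≤ (b-a)/2^n
|error| ≤ (5 - (-1))/2^9 = 6/2^9
|error| ≤ 0.0117187500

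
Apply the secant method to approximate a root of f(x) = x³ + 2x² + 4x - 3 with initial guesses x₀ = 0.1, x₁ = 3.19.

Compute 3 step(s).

f(x) = x³ + 2x² + 4x - 3
x₀ = 0.1, x₁ = 3.19

Secant formula: x_{n+1} = x_n - f(x_n)(x_n - x_{n-1})/(f(x_n) - f(x_{n-1}))

Iteration 1:
  f(0.100000) = -2.579000
  f(3.190000) = 62.573959
  x_2 = 3.190000 - 62.573959×(3.190000 - 0.100000)/(62.573959 - (-2.579000))
       = 0.222314
Iteration 2:
  f(3.190000) = 62.573959
  f(0.222314) = -2.000910
  x_3 = 0.222314 - (-2.000910)×(0.222314 - 3.190000)/(-2.000910 - 62.573959)
       = 0.314270
Iteration 3:
  f(0.222314) = -2.000910
  f(0.314270) = -1.514348
  x_4 = 0.314270 - (-1.514348)×(0.314270 - 0.222314)/(-1.514348 - (-2.000910))
       = 0.600470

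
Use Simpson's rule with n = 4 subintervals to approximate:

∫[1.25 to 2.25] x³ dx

f(x) = x³
a = 1.25, b = 2.25, n = 4
h = (b - a)/n = 0.250000

Simpson's rule: (h/3)[f(x₀) + 4f(x₁) + 2f(x₂) + ... + f(xₙ)]

x_0 = 1.2500, f(x_0) = 1.953125, coefficient = 1
x_1 = 1.5000, f(x_1) = 3.375000, coefficient = 4
x_2 = 1.7500, f(x_2) = 5.359375, coefficient = 2
x_3 = 2.0000, f(x_3) = 8.000000, coefficient = 4
x_4 = 2.2500, f(x_4) = 11.390625, coefficient = 1

I ≈ (0.250000/3) × 69.562500 = 5.796875
Exact value: 5.796875
Error: 0.000000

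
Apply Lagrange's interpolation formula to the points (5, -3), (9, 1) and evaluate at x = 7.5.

Lagrange interpolation formula:
P(x) = Σ yᵢ × Lᵢ(x)
where Lᵢ(x) = Π_{j≠i} (x - xⱼ)/(xᵢ - xⱼ)

L_0(7.5) = (7.5 - 9)/(5 - 9) = 0.375000
L_1(7.5) = (7.5 - 5)/(9 - 5) = 0.625000

P(7.5) = (-3)×L_0(7.5) + 1×L_1(7.5)
P(7.5) = -0.500000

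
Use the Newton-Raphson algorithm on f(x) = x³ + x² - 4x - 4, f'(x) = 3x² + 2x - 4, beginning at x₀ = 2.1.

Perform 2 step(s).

f(x) = x³ + x² - 4x - 4
f'(x) = 3x² + 2x - 4
x₀ = 2.1

Newton-Raphson formula: x_{n+1} = x_n - f(x_n)/f'(x_n)

Iteration 1:
  f(2.100000) = 1.271000
  f'(2.100000) = 13.430000
  x_1 = 2.100000 - 1.271000/13.430000 = 2.005361
Iteration 2:
  f(2.005361) = 0.064535
  f'(2.005361) = 12.075142
  x_2 = 2.005361 - 0.064535/12.075142 = 2.000017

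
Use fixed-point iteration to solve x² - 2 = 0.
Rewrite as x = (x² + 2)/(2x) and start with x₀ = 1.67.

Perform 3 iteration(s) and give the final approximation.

Equation: x² - 2 = 0
Fixed-point form: x = (x² + 2)/(2x)
x₀ = 1.67

x_1 = g(1.670000) = 1.433802
x_2 = g(1.433802) = 1.414347
x_3 = g(1.414347) = 1.414214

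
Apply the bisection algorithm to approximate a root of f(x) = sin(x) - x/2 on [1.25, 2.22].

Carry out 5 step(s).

f(x) = sin(x) - x/2
Initial interval: [1.25, 2.22]

Iteration 1:
  c_1 = (1.250000 + 2.220000)/2 = 1.735000
  f(c_1) = f(1.735000) = 0.119049
  f(a) × f(c) ≥ 0, new interval: [1.735000, 2.220000]
Iteration 2:
  c_2 = (1.735000 + 2.220000)/2 = 1.977500
  f(c_2) = f(1.977500) = -0.070320
  f(a) × f(c) < 0, new interval: [1.735000, 1.977500]
Iteration 3:
  c_3 = (1.735000 + 1.977500)/2 = 1.856250
  f(c_3) = f(1.856250) = 0.031409
  f(a) × f(c) ≥ 0, new interval: [1.856250, 1.977500]
Iteration 4:
  c_4 = (1.856250 + 1.977500)/2 = 1.916875
  f(c_4) = f(1.916875) = -0.017727
  f(a) × f(c) < 0, new interval: [1.856250, 1.916875]
Iteration 5:
  c_5 = (1.856250 + 1.916875)/2 = 1.886563
  f(c_5) = f(1.886563) = 0.007277
  f(a) × f(c) ≥ 0, new interval: [1.886563, 1.916875]

After 5 iteration(s), the approximation is c_5 = 1.886563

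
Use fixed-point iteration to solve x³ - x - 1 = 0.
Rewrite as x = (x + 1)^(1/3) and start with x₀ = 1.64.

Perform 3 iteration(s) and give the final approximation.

Equation: x³ - x - 1 = 0
Fixed-point form: x = (x + 1)^(1/3)
x₀ = 1.64

x_1 = g(1.640000) = 1.382085
x_2 = g(1.382085) = 1.335526
x_3 = g(1.335526) = 1.326768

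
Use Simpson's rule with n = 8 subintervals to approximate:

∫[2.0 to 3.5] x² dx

f(x) = x²
a = 2.0, b = 3.5, n = 8
h = (b - a)/n = 0.187500

Simpson's rule: (h/3)[f(x₀) + 4f(x₁) + 2f(x₂) + ... + f(xₙ)]

x_0 = 2.0000, f(x_0) = 4.000000, coefficient = 1
x_1 = 2.1875, f(x_1) = 4.785156, coefficient = 4
x_2 = 2.3750, f(x_2) = 5.640625, coefficient = 2
x_3 = 2.5625, f(x_3) = 6.566406, coefficient = 4
x_4 = 2.7500, f(x_4) = 7.562500, coefficient = 2
x_5 = 2.9375, f(x_5) = 8.628906, coefficient = 4
x_6 = 3.1250, f(x_6) = 9.765625, coefficient = 2
x_7 = 3.3125, f(x_7) = 10.972656, coefficient = 4
x_8 = 3.5000, f(x_8) = 12.250000, coefficient = 1

I ≈ (0.187500/3) × 186.000000 = 11.625000
Exact value: 11.625000
Error: 0.000000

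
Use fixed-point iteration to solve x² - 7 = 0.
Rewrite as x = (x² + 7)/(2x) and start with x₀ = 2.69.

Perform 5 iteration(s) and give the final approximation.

Equation: x² - 7 = 0
Fixed-point form: x = (x² + 7)/(2x)
x₀ = 2.69

x_1 = g(2.690000) = 2.646115
x_2 = g(2.646115) = 2.645751
x_3 = g(2.645751) = 2.645751
x_4 = g(2.645751) = 2.645751
x_5 = g(2.645751) = 2.645751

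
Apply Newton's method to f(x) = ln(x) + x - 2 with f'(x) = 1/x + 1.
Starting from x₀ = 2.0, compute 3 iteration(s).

f(x) = ln(x) + x - 2
f'(x) = 1/x + 1
x₀ = 2.0

Newton-Raphson formula: x_{n+1} = x_n - f(x_n)/f'(x_n)

Iteration 1:
  f(2.000000) = 0.693147
  f'(2.000000) = 1.500000
  x_1 = 2.000000 - 0.693147/1.500000 = 1.537902
Iteration 2:
  f(1.537902) = -0.031679
  f'(1.537902) = 1.650237
  x_2 = 1.537902 - (-0.031679)/1.650237 = 1.557099
Iteration 3:
  f(1.557099) = -0.000077
  f'(1.557099) = 1.642220
  x_3 = 1.557099 - (-0.000077)/1.642220 = 1.557146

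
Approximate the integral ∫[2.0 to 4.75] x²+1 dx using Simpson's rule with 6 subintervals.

f(x) = x²+1
a = 2.0, b = 4.75, n = 6
h = (b - a)/n = 0.458333

Simpson's rule: (h/3)[f(x₀) + 4f(x₁) + 2f(x₂) + ... + f(xₙ)]

x_0 = 2.0000, f(x_0) = 5.000000, coefficient = 1
x_1 = 2.4583, f(x_1) = 7.043403, coefficient = 4
x_2 = 2.9167, f(x_2) = 9.506944, coefficient = 2
x_3 = 3.3750, f(x_3) = 12.390625, coefficient = 4
x_4 = 3.8333, f(x_4) = 15.694444, coefficient = 2
x_5 = 4.2917, f(x_5) = 19.418403, coefficient = 4
x_6 = 4.7500, f(x_6) = 23.562500, coefficient = 1

I ≈ (0.458333/3) × 234.375000 = 35.807292
Exact value: 35.807292
Error: 0.000000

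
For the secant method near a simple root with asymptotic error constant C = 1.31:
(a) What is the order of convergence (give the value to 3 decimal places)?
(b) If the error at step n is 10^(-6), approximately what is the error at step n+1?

(a) Secant method has superlinear convergence with order φ = (1+√5)/2 ≈ 1.618.
    This means |e_{n+1}| ≈ C|e_n|^1.618.

(b) With |e_n| = 10^(-6) and C = 1.31:
    |e_{n+1}| ≈ 1.31 × (10^(-6))^1.618 = 1.31 × 10^(-9.71)

(a) ≈ 1.618 (golden ratio); (b) |e_{n+1}| ≈ 2.565e-10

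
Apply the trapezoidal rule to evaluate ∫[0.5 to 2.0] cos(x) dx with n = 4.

f(x) = cos(x)
a = 0.5, b = 2.0, n = 4
h = (b - a)/n = 0.375000

Trapezoidal rule: (h/2)[f(x₀) + 2f(x₁) + 2f(x₂) + ... + f(xₙ)]

x_0 = 0.5000, f(x_0) = 0.877583, coefficient = 1
x_1 = 0.8750, f(x_1) = 0.640997, coefficient = 2
x_2 = 1.2500, f(x_2) = 0.315322, coefficient = 2
x_3 = 1.6250, f(x_3) = -0.054177, coefficient = 2
x_4 = 2.0000, f(x_4) = -0.416147, coefficient = 1

I ≈ (0.375000/2) × 2.265720 = 0.424822
Exact value: 0.429872
Error: 0.005049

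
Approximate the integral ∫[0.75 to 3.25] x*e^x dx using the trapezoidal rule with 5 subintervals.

f(x) = x*e^x
a = 0.75, b = 3.25, n = 5
h = (b - a)/n = 0.500000

Trapezoidal rule: (h/2)[f(x₀) + 2f(x₁) + 2f(x₂) + ... + f(xₙ)]

x_0 = 0.7500, f(x_0) = 1.587750, coefficient = 1
x_1 = 1.2500, f(x_1) = 4.362929, coefficient = 2
x_2 = 1.7500, f(x_2) = 10.070555, coefficient = 2
x_3 = 2.2500, f(x_3) = 21.347406, coefficient = 2
x_4 = 2.7500, f(x_4) = 43.017238, coefficient = 2
x_5 = 3.2500, f(x_5) = 83.818605, coefficient = 1

I ≈ (0.500000/2) × 243.002608 = 60.750652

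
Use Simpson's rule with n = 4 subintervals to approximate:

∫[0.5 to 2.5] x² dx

f(x) = x²
a = 0.5, b = 2.5, n = 4
h = (b - a)/n = 0.500000

Simpson's rule: (h/3)[f(x₀) + 4f(x₁) + 2f(x₂) + ... + f(xₙ)]

x_0 = 0.5000, f(x_0) = 0.250000, coefficient = 1
x_1 = 1.0000, f(x_1) = 1.000000, coefficient = 4
x_2 = 1.5000, f(x_2) = 2.250000, coefficient = 2
x_3 = 2.0000, f(x_3) = 4.000000, coefficient = 4
x_4 = 2.5000, f(x_4) = 6.250000, coefficient = 1

I ≈ (0.500000/3) × 31.000000 = 5.166667
Exact value: 5.166667
Error: 0.000000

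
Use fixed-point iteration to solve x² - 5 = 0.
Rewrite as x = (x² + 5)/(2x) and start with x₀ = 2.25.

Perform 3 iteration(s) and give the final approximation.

Equation: x² - 5 = 0
Fixed-point form: x = (x² + 5)/(2x)
x₀ = 2.25

x_1 = g(2.250000) = 2.236111
x_2 = g(2.236111) = 2.236068
x_3 = g(2.236068) = 2.236068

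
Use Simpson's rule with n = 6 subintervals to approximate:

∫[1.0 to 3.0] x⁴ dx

f(x) = x⁴
a = 1.0, b = 3.0, n = 6
h = (b - a)/n = 0.333333

Simpson's rule: (h/3)[f(x₀) + 4f(x₁) + 2f(x₂) + ... + f(xₙ)]

x_0 = 1.0000, f(x_0) = 1.000000, coefficient = 1
x_1 = 1.3333, f(x_1) = 3.160494, coefficient = 4
x_2 = 1.6667, f(x_2) = 7.716049, coefficient = 2
x_3 = 2.0000, f(x_3) = 16.000000, coefficient = 4
x_4 = 2.3333, f(x_4) = 29.641975, coefficient = 2
x_5 = 2.6667, f(x_5) = 50.567901, coefficient = 4
x_6 = 3.0000, f(x_6) = 81.000000, coefficient = 1

I ≈ (0.333333/3) × 435.629630 = 48.403292
Exact value: 48.400000
Error: 0.003292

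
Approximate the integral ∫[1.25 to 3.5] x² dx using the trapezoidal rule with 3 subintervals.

f(x) = x²
a = 1.25, b = 3.5, n = 3
h = (b - a)/n = 0.750000

Trapezoidal rule: (h/2)[f(x₀) + 2f(x₁) + 2f(x₂) + ... + f(xₙ)]

x_0 = 1.2500, f(x_0) = 1.562500, coefficient = 1
x_1 = 2.0000, f(x_1) = 4.000000, coefficient = 2
x_2 = 2.7500, f(x_2) = 7.562500, coefficient = 2
x_3 = 3.5000, f(x_3) = 12.250000, coefficient = 1

I ≈ (0.750000/2) × 36.937500 = 13.851562
Exact value: 13.640625
Error: 0.210938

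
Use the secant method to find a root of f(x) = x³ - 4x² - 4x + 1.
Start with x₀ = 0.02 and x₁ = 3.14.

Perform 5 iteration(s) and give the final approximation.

f(x) = x³ - 4x² - 4x + 1
x₀ = 0.02, x₁ = 3.14

Secant formula: x_{n+1} = x_n - f(x_n)(x_n - x_{n-1})/(f(x_n) - f(x_{n-1}))

Iteration 1:
  f(0.020000) = 0.918408
  f(3.140000) = -20.039256
  x_2 = 3.140000 - (-20.039256)×(3.140000 - 0.020000)/(-20.039256 - 0.918408)
       = 0.156725
Iteration 2:
  f(3.140000) = -20.039256
  f(0.156725) = 0.278700
  x_3 = 0.156725 - 0.278700×(0.156725 - 3.140000)/(0.278700 - (-20.039256))
       = 0.197646
Iteration 3:
  f(0.156725) = 0.278700
  f(0.197646) = 0.060880
  x_4 = 0.197646 - 0.060880×(0.197646 - 0.156725)/(0.060880 - 0.278700)
       = 0.209084
Iteration 4:
  f(0.197646) = 0.060880
  f(0.209084) = -0.002058
  x_5 = 0.209084 - (-0.002058)×(0.209084 - 0.197646)/(-0.002058 - 0.060880)
       = 0.208710
Iteration 5:
  f(0.209084) = -0.002058
  f(0.208710) = 0.000014
  x_6 = 0.208710 - 0.000014×(0.208710 - 0.209084)/(0.000014 - (-0.002058))
       = 0.208712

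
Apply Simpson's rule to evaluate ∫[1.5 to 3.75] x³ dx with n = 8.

f(x) = x³
a = 1.5, b = 3.75, n = 8
h = (b - a)/n = 0.281250

Simpson's rule: (h/3)[f(x₀) + 4f(x₁) + 2f(x₂) + ... + f(xₙ)]

x_0 = 1.5000, f(x_0) = 3.375000, coefficient = 1
x_1 = 1.7812, f(x_1) = 5.651642, coefficient = 4
x_2 = 2.0625, f(x_2) = 8.773682, coefficient = 2
x_3 = 2.3438, f(x_3) = 12.874603, coefficient = 4
x_4 = 2.6250, f(x_4) = 18.087891, coefficient = 2
x_5 = 2.9062, f(x_5) = 24.547028, coefficient = 4
x_6 = 3.1875, f(x_6) = 32.385498, coefficient = 2
x_7 = 3.4688, f(x_7) = 41.736786, coefficient = 4
x_8 = 3.7500, f(x_8) = 52.734375, coefficient = 1

I ≈ (0.281250/3) × 513.843750 = 48.172852
Exact value: 48.172852
Error: 0.000000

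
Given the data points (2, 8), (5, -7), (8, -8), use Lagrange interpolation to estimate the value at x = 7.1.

Lagrange interpolation formula:
P(x) = Σ yᵢ × Lᵢ(x)
where Lᵢ(x) = Π_{j≠i} (x - xⱼ)/(xᵢ - xⱼ)

L_0(7.1) = (7.1 - 5)/(2 - 5) × (7.1 - 8)/(2 - 8) = -0.105000
L_1(7.1) = (7.1 - 2)/(5 - 2) × (7.1 - 8)/(5 - 8) = 0.510000
L_2(7.1) = (7.1 - 2)/(8 - 2) × (7.1 - 5)/(8 - 5) = 0.595000

P(7.1) = 8×L_0(7.1) + (-7)×L_1(7.1) + (-8)×L_2(7.1)
P(7.1) = -9.170000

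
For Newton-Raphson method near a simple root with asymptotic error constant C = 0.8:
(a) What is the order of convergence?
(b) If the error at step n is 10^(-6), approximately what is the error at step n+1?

(a) Newton-Raphson has quadratic (order 2) convergence near simple roots.
    This means |e_{n+1}| ≈ C|e_n|².

(b) With |e_n| = 10^(-6) and C = 0.8:
    |e_{n+1}| ≈ 0.8 × (10^(-6))² = 0.8 × 10^(-12)

(a) 2 (quadratic); (b) |e_{n+1}| ≈ 8.000e-13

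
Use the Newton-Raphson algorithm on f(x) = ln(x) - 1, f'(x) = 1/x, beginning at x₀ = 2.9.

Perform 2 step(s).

f(x) = ln(x) - 1
f'(x) = 1/x
x₀ = 2.9

Newton-Raphson formula: x_{n+1} = x_n - f(x_n)/f'(x_n)

Iteration 1:
  f(2.900000) = 0.064711
  f'(2.900000) = 0.344828
  x_1 = 2.900000 - 0.064711/0.344828 = 2.712339
Iteration 2:
  f(2.712339) = -0.002189
  f'(2.712339) = 0.368685
  x_2 = 2.712339 - (-0.002189)/0.368685 = 2.718275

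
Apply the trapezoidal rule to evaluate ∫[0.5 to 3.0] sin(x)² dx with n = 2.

f(x) = sin(x)²
a = 0.5, b = 3.0, n = 2
h = (b - a)/n = 1.250000

Trapezoidal rule: (h/2)[f(x₀) + 2f(x₁) + 2f(x₂) + ... + f(xₙ)]

x_0 = 0.5000, f(x_0) = 0.229849, coefficient = 1
x_1 = 1.7500, f(x_1) = 0.968228, coefficient = 2
x_2 = 3.0000, f(x_2) = 0.019915, coefficient = 1

I ≈ (1.250000/2) × 2.186220 = 1.366388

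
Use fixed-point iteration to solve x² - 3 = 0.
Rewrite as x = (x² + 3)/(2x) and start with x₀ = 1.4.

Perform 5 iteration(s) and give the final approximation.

Equation: x² - 3 = 0
Fixed-point form: x = (x² + 3)/(2x)
x₀ = 1.4

x_1 = g(1.400000) = 1.771429
x_2 = g(1.771429) = 1.732488
x_3 = g(1.732488) = 1.732051
x_4 = g(1.732051) = 1.732051
x_5 = g(1.732051) = 1.732051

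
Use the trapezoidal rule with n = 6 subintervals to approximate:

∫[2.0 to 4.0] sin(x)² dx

f(x) = sin(x)²
a = 2.0, b = 4.0, n = 6
h = (b - a)/n = 0.333333

Trapezoidal rule: (h/2)[f(x₀) + 2f(x₁) + 2f(x₂) + ... + f(xₙ)]

x_0 = 2.0000, f(x_0) = 0.826822, coefficient = 1
x_1 = 2.3333, f(x_1) = 0.522853, coefficient = 2
x_2 = 2.6667, f(x_2) = 0.209098, coefficient = 2
x_3 = 3.0000, f(x_3) = 0.019915, coefficient = 2
x_4 = 3.3333, f(x_4) = 0.036316, coefficient = 2
x_5 = 3.6667, f(x_5) = 0.251279, coefficient = 2
x_6 = 4.0000, f(x_6) = 0.572750, coefficient = 1

I ≈ (0.333333/2) × 3.478494 = 0.579749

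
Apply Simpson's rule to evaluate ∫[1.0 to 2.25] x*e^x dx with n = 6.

f(x) = x*e^x
a = 1.0, b = 2.25, n = 6
h = (b - a)/n = 0.208333

Simpson's rule: (h/3)[f(x₀) + 4f(x₁) + 2f(x₂) + ... + f(xₙ)]

x_0 = 1.0000, f(x_0) = 2.718282, coefficient = 1
x_1 = 1.2083, f(x_1) = 4.045379, coefficient = 4
x_2 = 1.4167, f(x_2) = 5.841417, coefficient = 2
x_3 = 1.6250, f(x_3) = 8.252431, coefficient = 4
x_4 = 1.8333, f(x_4) = 11.466952, coefficient = 2
x_5 = 2.0417, f(x_5) = 15.727852, coefficient = 4
x_6 = 2.2500, f(x_6) = 21.347406, coefficient = 1

I ≈ (0.208333/3) × 170.785072 = 11.860074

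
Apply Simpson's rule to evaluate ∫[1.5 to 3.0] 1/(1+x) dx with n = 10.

f(x) = 1/(1+x)
a = 1.5, b = 3.0, n = 10
h = (b - a)/n = 0.150000

Simpson's rule: (h/3)[f(x₀) + 4f(x₁) + 2f(x₂) + ... + f(xₙ)]

x_0 = 1.5000, f(x_0) = 0.400000, coefficient = 1
x_1 = 1.6500, f(x_1) = 0.377358, coefficient = 4
x_2 = 1.8000, f(x_2) = 0.357143, coefficient = 2
x_3 = 1.9500, f(x_3) = 0.338983, coefficient = 4
x_4 = 2.1000, f(x_4) = 0.322581, coefficient = 2
x_5 = 2.2500, f(x_5) = 0.307692, coefficient = 4
x_6 = 2.4000, f(x_6) = 0.294118, coefficient = 2
x_7 = 2.5500, f(x_7) = 0.281690, coefficient = 4
x_8 = 2.7000, f(x_8) = 0.270270, coefficient = 2
x_9 = 2.8500, f(x_9) = 0.259740, coefficient = 4
x_10 = 3.0000, f(x_10) = 0.250000, coefficient = 1

I ≈ (0.150000/3) × 9.400080 = 0.470004
Exact value: 0.470004
Error: 0.000000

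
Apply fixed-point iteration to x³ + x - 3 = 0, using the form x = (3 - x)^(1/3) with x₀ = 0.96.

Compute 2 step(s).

Equation: x³ + x - 3 = 0
Fixed-point form: x = (3 - x)^(1/3)
x₀ = 0.96

x_1 = g(0.960000) = 1.268265
x_2 = g(1.268265) = 1.200864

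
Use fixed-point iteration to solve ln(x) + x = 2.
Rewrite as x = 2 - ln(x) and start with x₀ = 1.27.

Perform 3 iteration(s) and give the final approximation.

Equation: ln(x) + x = 2
Fixed-point form: x = 2 - ln(x)
x₀ = 1.27

x_1 = g(1.270000) = 1.760983
x_2 = g(1.760983) = 1.434128
x_3 = g(1.434128) = 1.639443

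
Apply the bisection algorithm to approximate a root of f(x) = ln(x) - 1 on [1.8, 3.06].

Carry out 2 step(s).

f(x) = ln(x) - 1
Initial interval: [1.8, 3.06]

Iteration 1:
  c_1 = (1.800000 + 3.060000)/2 = 2.430000
  f(c_1) = f(2.430000) = -0.112109
  f(a) × f(c) ≥ 0, new interval: [2.430000, 3.060000]
Iteration 2:
  c_2 = (2.430000 + 3.060000)/2 = 2.745000
  f(c_2) = f(2.745000) = 0.009781
  f(a) × f(c) < 0, new interval: [2.430000, 2.745000]

After 2 iteration(s), the approximation is c_2 = 2.745000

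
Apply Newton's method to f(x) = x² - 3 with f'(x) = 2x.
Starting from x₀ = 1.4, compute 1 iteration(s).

f(x) = x² - 3
f'(x) = 2x
x₀ = 1.4

Newton-Raphson formula: x_{n+1} = x_n - f(x_n)/f'(x_n)

Iteration 1:
  f(1.400000) = -1.040000
  f'(1.400000) = 2.800000
  x_1 = 1.400000 - (-1.040000)/2.800000 = 1.771429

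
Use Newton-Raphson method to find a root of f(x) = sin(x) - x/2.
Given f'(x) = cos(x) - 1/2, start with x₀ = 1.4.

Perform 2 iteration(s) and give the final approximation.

f(x) = sin(x) - x/2
f'(x) = cos(x) - 1/2
x₀ = 1.4

Newton-Raphson formula: x_{n+1} = x_n - f(x_n)/f'(x_n)

Iteration 1:
  f(1.400000) = 0.285450
  f'(1.400000) = -0.330033
  x_1 = 1.400000 - 0.285450/(-0.330033) = 2.264913
Iteration 2:
  f(2.264913) = -0.363838
  f'(2.264913) = -1.139707
  x_2 = 2.264913 - (-0.363838)/(-1.139707) = 1.945675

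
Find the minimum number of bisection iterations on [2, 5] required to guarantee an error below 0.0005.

We need (b-a)/2^n ≤ 0.0005
(5 - 2)/2^n ≤ 0.0005
3/2^n ≤ 0.0005
2^n ≥ 6000
n ≥ log₂(6000) = 12.55
n ≥ 13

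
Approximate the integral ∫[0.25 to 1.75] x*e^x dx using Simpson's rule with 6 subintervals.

f(x) = x*e^x
a = 0.25, b = 1.75, n = 6
h = (b - a)/n = 0.250000

Simpson's rule: (h/3)[f(x₀) + 4f(x₁) + 2f(x₂) + ... + f(xₙ)]

x_0 = 0.2500, f(x_0) = 0.321006, coefficient = 1
x_1 = 0.5000, f(x_1) = 0.824361, coefficient = 4
x_2 = 0.7500, f(x_2) = 1.587750, coefficient = 2
x_3 = 1.0000, f(x_3) = 2.718282, coefficient = 4
x_4 = 1.2500, f(x_4) = 4.362929, coefficient = 2
x_5 = 1.5000, f(x_5) = 6.722534, coefficient = 4
x_6 = 1.7500, f(x_6) = 10.070555, coefficient = 1

I ≈ (0.250000/3) × 63.353623 = 5.279469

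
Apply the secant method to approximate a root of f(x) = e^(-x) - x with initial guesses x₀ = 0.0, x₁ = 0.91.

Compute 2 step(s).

f(x) = e^(-x) - x
x₀ = 0.0, x₁ = 0.91

Secant formula: x_{n+1} = x_n - f(x_n)(x_n - x_{n-1})/(f(x_n) - f(x_{n-1}))

Iteration 1:
  f(0.000000) = 1.000000
  f(0.910000) = -0.507476
  x_2 = 0.910000 - (-0.507476)×(0.910000 - 0.000000)/(-0.507476 - 1.000000)
       = 0.603658
Iteration 2:
  f(0.910000) = -0.507476
  f(0.603658) = -0.056850
  x_3 = 0.603658 - (-0.056850)×(0.603658 - 0.910000)/(-0.056850 - (-0.507476))
       = 0.565010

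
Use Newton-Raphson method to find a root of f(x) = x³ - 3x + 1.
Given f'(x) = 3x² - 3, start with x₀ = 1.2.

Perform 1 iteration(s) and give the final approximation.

f(x) = x³ - 3x + 1
f'(x) = 3x² - 3
x₀ = 1.2

Newton-Raphson formula: x_{n+1} = x_n - f(x_n)/f'(x_n)

Iteration 1:
  f(1.200000) = -0.872000
  f'(1.200000) = 1.320000
  x_1 = 1.200000 - (-0.872000)/1.320000 = 1.860606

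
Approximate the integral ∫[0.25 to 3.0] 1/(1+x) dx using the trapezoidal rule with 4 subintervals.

f(x) = 1/(1+x)
a = 0.25, b = 3.0, n = 4
h = (b - a)/n = 0.687500

Trapezoidal rule: (h/2)[f(x₀) + 2f(x₁) + 2f(x₂) + ... + f(xₙ)]

x_0 = 0.2500, f(x_0) = 0.800000, coefficient = 1
x_1 = 0.9375, f(x_1) = 0.516129, coefficient = 2
x_2 = 1.6250, f(x_2) = 0.380952, coefficient = 2
x_3 = 2.3125, f(x_3) = 0.301887, coefficient = 2
x_4 = 3.0000, f(x_4) = 0.250000, coefficient = 1

I ≈ (0.687500/2) × 3.447936 = 1.185228
Exact value: 1.163151
Error: 0.022077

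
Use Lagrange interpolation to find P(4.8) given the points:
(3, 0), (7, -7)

Lagrange interpolation formula:
P(x) = Σ yᵢ × Lᵢ(x)
where Lᵢ(x) = Π_{j≠i} (x - xⱼ)/(xᵢ - xⱼ)

L_0(4.8) = (4.8 - 7)/(3 - 7) = 0.550000
L_1(4.8) = (4.8 - 3)/(7 - 3) = 0.450000

P(4.8) = 0×L_0(4.8) + (-7)×L_1(4.8)
P(4.8) = -3.150000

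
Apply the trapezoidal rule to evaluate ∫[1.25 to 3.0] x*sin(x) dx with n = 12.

f(x) = x*sin(x)
a = 1.25, b = 3.0, n = 12
h = (b - a)/n = 0.145833

Trapezoidal rule: (h/2)[f(x₀) + 2f(x₁) + 2f(x₂) + ... + f(xₙ)]

x_0 = 1.2500, f(x_0) = 1.186231, coefficient = 1
x_1 = 1.3958, f(x_1) = 1.374523, coefficient = 2
x_2 = 1.5417, f(x_2) = 1.541013, coefficient = 2
x_3 = 1.6875, f(x_3) = 1.676021, coefficient = 2
x_4 = 1.8333, f(x_4) = 1.770514, coefficient = 2
x_5 = 1.9792, f(x_5) = 1.816418, coefficient = 2
x_6 = 2.1250, f(x_6) = 1.806930, coefficient = 2
x_7 = 2.2708, f(x_7) = 1.736775, coefficient = 2
x_8 = 2.4167, f(x_8) = 1.602443, coefficient = 2
x_9 = 2.5625, f(x_9) = 1.402366, coefficient = 2
x_10 = 2.7083, f(x_10) = 1.137043, coefficient = 2
x_11 = 2.8542, f(x_11) = 0.809113, coefficient = 2
x_12 = 3.0000, f(x_12) = 0.423360, coefficient = 1

I ≈ (0.145833/2) × 34.955907 = 2.548868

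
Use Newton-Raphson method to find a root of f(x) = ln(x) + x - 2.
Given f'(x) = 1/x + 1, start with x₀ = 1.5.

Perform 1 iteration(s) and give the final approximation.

f(x) = ln(x) + x - 2
f'(x) = 1/x + 1
x₀ = 1.5

Newton-Raphson formula: x_{n+1} = x_n - f(x_n)/f'(x_n)

Iteration 1:
  f(1.500000) = -0.094535
  f'(1.500000) = 1.666667
  x_1 = 1.500000 - (-0.094535)/1.666667 = 1.556721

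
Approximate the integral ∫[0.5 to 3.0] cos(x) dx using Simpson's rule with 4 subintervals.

f(x) = cos(x)
a = 0.5, b = 3.0, n = 4
h = (b - a)/n = 0.625000

Simpson's rule: (h/3)[f(x₀) + 4f(x₁) + 2f(x₂) + ... + f(xₙ)]

x_0 = 0.5000, f(x_0) = 0.877583, coefficient = 1
x_1 = 1.1250, f(x_1) = 0.431177, coefficient = 4
x_2 = 1.7500, f(x_2) = -0.178246, coefficient = 2
x_3 = 2.3750, f(x_3) = -0.720278, coefficient = 4
x_4 = 3.0000, f(x_4) = -0.989992, coefficient = 1

I ≈ (0.625000/3) × -1.625310 = -0.338606
Exact value: -0.338306
Error: 0.000301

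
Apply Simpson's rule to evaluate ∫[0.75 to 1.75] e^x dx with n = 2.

f(x) = e^x
a = 0.75, b = 1.75, n = 2
h = (b - a)/n = 0.500000

Simpson's rule: (h/3)[f(x₀) + 4f(x₁) + 2f(x₂) + ... + f(xₙ)]

x_0 = 0.7500, f(x_0) = 2.117000, coefficient = 1
x_1 = 1.2500, f(x_1) = 3.490343, coefficient = 4
x_2 = 1.7500, f(x_2) = 5.754603, coefficient = 1

I ≈ (0.500000/3) × 21.832975 = 3.638829
Exact value: 3.637603
Error: 0.001226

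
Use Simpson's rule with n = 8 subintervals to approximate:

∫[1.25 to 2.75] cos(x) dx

f(x) = cos(x)
a = 1.25, b = 2.75, n = 8
h = (b - a)/n = 0.187500

Simpson's rule: (h/3)[f(x₀) + 4f(x₁) + 2f(x₂) + ... + f(xₙ)]

x_0 = 1.2500, f(x_0) = 0.315322, coefficient = 1
x_1 = 1.4375, f(x_1) = 0.132902, coefficient = 4
x_2 = 1.6250, f(x_2) = -0.054177, coefficient = 2
x_3 = 1.8125, f(x_3) = -0.239357, coefficient = 4
x_4 = 2.0000, f(x_4) = -0.416147, coefficient = 2
x_5 = 2.1875, f(x_5) = -0.578349, coefficient = 4
x_6 = 2.3750, f(x_6) = -0.720278, coefficient = 2
x_7 = 2.5625, f(x_7) = -0.836960, coefficient = 4
x_8 = 2.7500, f(x_8) = -0.924302, coefficient = 1

I ≈ (0.187500/3) × -9.077241 = -0.567328
Exact value: -0.567324
Error: 0.000004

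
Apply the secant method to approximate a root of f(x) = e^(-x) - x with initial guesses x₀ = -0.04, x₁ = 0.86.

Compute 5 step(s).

f(x) = e^(-x) - x
x₀ = -0.04, x₁ = 0.86

Secant formula: x_{n+1} = x_n - f(x_n)(x_n - x_{n-1})/(f(x_n) - f(x_{n-1}))

Iteration 1:
  f(-0.040000) = 1.080811
  f(0.860000) = -0.436838
  x_2 = 0.860000 - (-0.436838)×(0.860000 - (-0.040000))/(-0.436838 - 1.080811)
       = 0.600945
Iteration 2:
  f(0.860000) = -0.436838
  f(0.600945) = -0.052652
  x_3 = 0.600945 - (-0.052652)×(0.600945 - 0.860000)/(-0.052652 - (-0.436838))
       = 0.565442
Iteration 3:
  f(0.600945) = -0.052652
  f(0.565442) = 0.002667
  x_4 = 0.565442 - 0.002667×(0.565442 - 0.600945)/(0.002667 - (-0.052652))
       = 0.567154
Iteration 4:
  f(0.565442) = 0.002667
  f(0.567154) = -0.000016
  x_5 = 0.567154 - (-0.000016)×(0.567154 - 0.565442)/(-0.000016 - 0.002667)
       = 0.567143
Iteration 5:
  f(0.567154) = -0.000016
  f(0.567143) = 0.000000
  x_6 = 0.567143 - 0.000000×(0.567143 - 0.567154)/(0.000000 - (-0.000016))
       = 0.567143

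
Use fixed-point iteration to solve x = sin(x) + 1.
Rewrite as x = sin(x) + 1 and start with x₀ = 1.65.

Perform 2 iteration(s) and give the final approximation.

Equation: x = sin(x) + 1
Fixed-point form: x = sin(x) + 1
x₀ = 1.65

x_1 = g(1.650000) = 1.996865
x_2 = g(1.996865) = 1.910598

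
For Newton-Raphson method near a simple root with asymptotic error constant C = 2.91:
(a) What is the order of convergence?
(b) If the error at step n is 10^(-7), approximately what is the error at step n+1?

(a) Newton-Raphson has quadratic (order 2) convergence near simple roots.
    This means |e_{n+1}| ≈ C|e_n|².

(b) With |e_n| = 10^(-7) and C = 2.91:
    |e_{n+1}| ≈ 2.91 × (10^(-7))² = 2.91 × 10^(-14)

(a) 2 (quadratic); (b) |e_{n+1}| ≈ 2.910e-14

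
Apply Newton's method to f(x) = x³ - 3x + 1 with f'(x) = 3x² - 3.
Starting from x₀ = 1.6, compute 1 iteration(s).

f(x) = x³ - 3x + 1
f'(x) = 3x² - 3
x₀ = 1.6

Newton-Raphson formula: x_{n+1} = x_n - f(x_n)/f'(x_n)

Iteration 1:
  f(1.600000) = 0.296000
  f'(1.600000) = 4.680000
  x_1 = 1.600000 - 0.296000/4.680000 = 1.536752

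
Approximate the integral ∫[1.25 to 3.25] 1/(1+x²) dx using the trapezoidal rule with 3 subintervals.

f(x) = 1/(1+x²)
a = 1.25, b = 3.25, n = 3
h = (b - a)/n = 0.666667

Trapezoidal rule: (h/2)[f(x₀) + 2f(x₁) + 2f(x₂) + ... + f(xₙ)]

x_0 = 1.2500, f(x_0) = 0.390244, coefficient = 1
x_1 = 1.9167, f(x_1) = 0.213967, coefficient = 2
x_2 = 2.5833, f(x_2) = 0.130317, coefficient = 2
x_3 = 3.2500, f(x_3) = 0.086486, coefficient = 1

I ≈ (0.666667/2) × 1.165298 = 0.388433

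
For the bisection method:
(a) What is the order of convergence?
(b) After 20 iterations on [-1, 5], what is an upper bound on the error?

(a) Bisection has linear (order 1) convergence; the error is halved each step.

(b) Error bound = (b-a)/2^n = (5 - (-1))/2^{20}
    = 6/2^{20}

(a) 1 (linear); (b) error ≤ 5.72e-06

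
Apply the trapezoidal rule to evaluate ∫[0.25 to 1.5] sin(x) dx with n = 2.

f(x) = sin(x)
a = 0.25, b = 1.5, n = 2
h = (b - a)/n = 0.625000

Trapezoidal rule: (h/2)[f(x₀) + 2f(x₁) + 2f(x₂) + ... + f(xₙ)]

x_0 = 0.2500, f(x_0) = 0.247404, coefficient = 1
x_1 = 0.8750, f(x_1) = 0.767544, coefficient = 2
x_2 = 1.5000, f(x_2) = 0.997495, coefficient = 1

I ≈ (0.625000/2) × 2.779986 = 0.868746
Exact value: 0.898175
Error: 0.029430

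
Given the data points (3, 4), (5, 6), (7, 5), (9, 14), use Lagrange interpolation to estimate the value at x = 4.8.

Lagrange interpolation formula:
P(x) = Σ yᵢ × Lᵢ(x)
where Lᵢ(x) = Π_{j≠i} (x - xⱼ)/(xᵢ - xⱼ)

L_0(4.8) = (4.8 - 5)/(3 - 5) × (4.8 - 7)/(3 - 7) × (4.8 - 9)/(3 - 9) = 0.038500
L_1(4.8) = (4.8 - 3)/(5 - 3) × (4.8 - 7)/(5 - 7) × (4.8 - 9)/(5 - 9) = 1.039500
L_2(4.8) = (4.8 - 3)/(7 - 3) × (4.8 - 5)/(7 - 5) × (4.8 - 9)/(7 - 9) = -0.094500
L_3(4.8) = (4.8 - 3)/(9 - 3) × (4.8 - 5)/(9 - 5) × (4.8 - 7)/(9 - 7) = 0.016500

P(4.8) = 4×L_0(4.8) + 6×L_1(4.8) + 5×L_2(4.8) + 14×L_3(4.8)
P(4.8) = 6.149500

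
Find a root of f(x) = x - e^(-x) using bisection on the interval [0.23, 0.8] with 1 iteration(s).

f(x) = x - e^(-x)
Initial interval: [0.23, 0.8]

Iteration 1:
  c_1 = (0.230000 + 0.800000)/2 = 0.515000
  f(c_1) = f(0.515000) = -0.082501
  f(a) × f(c) ≥ 0, new interval: [0.515000, 0.800000]

After 1 iteration(s), the approximation is c_1 = 0.515000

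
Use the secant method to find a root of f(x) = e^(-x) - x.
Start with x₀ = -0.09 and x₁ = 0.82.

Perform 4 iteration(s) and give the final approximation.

f(x) = e^(-x) - x
x₀ = -0.09, x₁ = 0.82

Secant formula: x_{n+1} = x_n - f(x_n)(x_n - x_{n-1})/(f(x_n) - f(x_{n-1}))

Iteration 1:
  f(-0.090000) = 1.184174
  f(0.820000) = -0.379568
  x_2 = 0.820000 - (-0.379568)×(0.820000 - (-0.090000))/(-0.379568 - 1.184174)
       = 0.599115
Iteration 2:
  f(0.820000) = -0.379568
  f(0.599115) = -0.049818
  x_3 = 0.599115 - (-0.049818)×(0.599115 - 0.820000)/(-0.049818 - (-0.379568))
       = 0.565745
Iteration 3:
  f(0.599115) = -0.049818
  f(0.565745) = 0.002193
  x_4 = 0.565745 - 0.002193×(0.565745 - 0.599115)/(0.002193 - (-0.049818))
       = 0.567151
Iteration 4:
  f(0.565745) = 0.002193
  f(0.567151) = -0.000013
  x_5 = 0.567151 - (-0.000013)×(0.567151 - 0.565745)/(-0.000013 - 0.002193)
       = 0.567143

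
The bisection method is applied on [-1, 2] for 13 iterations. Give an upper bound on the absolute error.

Bisection error bound: |error| ≤ (b-a)/2^n
|error| ≤ (2 - (-1))/2^13 = 3/2^13
|error| ≤ 0.0003662109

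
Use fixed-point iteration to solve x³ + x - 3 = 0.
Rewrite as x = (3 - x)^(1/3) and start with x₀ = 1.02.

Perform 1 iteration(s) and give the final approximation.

Equation: x³ + x - 3 = 0
Fixed-point form: x = (3 - x)^(1/3)
x₀ = 1.02

x_1 = g(1.020000) = 1.255707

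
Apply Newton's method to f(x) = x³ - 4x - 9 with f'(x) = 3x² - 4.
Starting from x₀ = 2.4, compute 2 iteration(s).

f(x) = x³ - 4x - 9
f'(x) = 3x² - 4
x₀ = 2.4

Newton-Raphson formula: x_{n+1} = x_n - f(x_n)/f'(x_n)

Iteration 1:
  f(2.400000) = -4.776000
  f'(2.400000) = 13.280000
  x_1 = 2.400000 - (-4.776000)/13.280000 = 2.759639
Iteration 2:
  f(2.759639) = 0.977763
  f'(2.759639) = 18.846815
  x_2 = 2.759639 - 0.977763/18.846815 = 2.707759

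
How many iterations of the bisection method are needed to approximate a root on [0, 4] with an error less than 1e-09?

We need (b-a)/2^n ≤ 1e-09
(4 - 0)/2^n ≤ 1e-09
4/2^n ≤ 1e-09
2^n ≥ 4000000000
n ≥ log₂(4000000000) = 31.90
n ≥ 32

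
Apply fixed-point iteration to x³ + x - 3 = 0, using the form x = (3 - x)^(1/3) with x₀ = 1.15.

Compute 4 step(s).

Equation: x³ + x - 3 = 0
Fixed-point form: x = (3 - x)^(1/3)
x₀ = 1.15

x_1 = g(1.150000) = 1.227601
x_2 = g(1.227601) = 1.210191
x_3 = g(1.210191) = 1.214140
x_4 = g(1.214140) = 1.213247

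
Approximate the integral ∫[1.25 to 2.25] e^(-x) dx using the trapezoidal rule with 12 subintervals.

f(x) = e^(-x)
a = 1.25, b = 2.25, n = 12
h = (b - a)/n = 0.083333

Trapezoidal rule: (h/2)[f(x₀) + 2f(x₁) + 2f(x₂) + ... + f(xₙ)]

x_0 = 1.2500, f(x_0) = 0.286505, coefficient = 1
x_1 = 1.3333, f(x_1) = 0.263597, coefficient = 2
x_2 = 1.4167, f(x_2) = 0.242521, coefficient = 2
x_3 = 1.5000, f(x_3) = 0.223130, coefficient = 2
x_4 = 1.5833, f(x_4) = 0.205290, coefficient = 2
x_5 = 1.6667, f(x_5) = 0.188876, coefficient = 2
x_6 = 1.7500, f(x_6) = 0.173774, coefficient = 2
x_7 = 1.8333, f(x_7) = 0.159880, coefficient = 2
x_8 = 1.9167, f(x_8) = 0.147096, coefficient = 2
x_9 = 2.0000, f(x_9) = 0.135335, coefficient = 2
x_10 = 2.0833, f(x_10) = 0.124514, coefficient = 2
x_11 = 2.1667, f(x_11) = 0.114559, coefficient = 2
x_12 = 2.2500, f(x_12) = 0.105399, coefficient = 1

I ≈ (0.083333/2) × 4.349049 = 0.181210
Exact value: 0.181106
Error: 0.000105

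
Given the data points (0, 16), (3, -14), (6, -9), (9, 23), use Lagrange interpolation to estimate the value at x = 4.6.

Lagrange interpolation formula:
P(x) = Σ yᵢ × Lᵢ(x)
where Lᵢ(x) = Π_{j≠i} (x - xⱼ)/(xᵢ - xⱼ)

L_0(4.6) = (4.6 - 3)/(0 - 3) × (4.6 - 6)/(0 - 6) × (4.6 - 9)/(0 - 9) = -0.060840
L_1(4.6) = (4.6 - 0)/(3 - 0) × (4.6 - 6)/(3 - 6) × (4.6 - 9)/(3 - 9) = 0.524741
L_2(4.6) = (4.6 - 0)/(6 - 0) × (4.6 - 3)/(6 - 3) × (4.6 - 9)/(6 - 9) = 0.599704
L_3(4.6) = (4.6 - 0)/(9 - 0) × (4.6 - 3)/(9 - 3) × (4.6 - 6)/(9 - 6) = -0.063605

P(4.6) = 16×L_0(4.6) + (-14)×L_1(4.6) + (-9)×L_2(4.6) + 23×L_3(4.6)
P(4.6) = -15.180049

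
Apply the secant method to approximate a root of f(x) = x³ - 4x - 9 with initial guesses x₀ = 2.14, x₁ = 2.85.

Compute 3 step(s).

f(x) = x³ - 4x - 9
x₀ = 2.14, x₁ = 2.85

Secant formula: x_{n+1} = x_n - f(x_n)(x_n - x_{n-1})/(f(x_n) - f(x_{n-1}))

Iteration 1:
  f(2.140000) = -7.759656
  f(2.850000) = 2.749125
  x_2 = 2.850000 - 2.749125×(2.850000 - 2.140000)/(2.749125 - (-7.759656))
       = 2.664262
Iteration 2:
  f(2.850000) = 2.749125
  f(2.664262) = -0.745336
  x_3 = 2.664262 - (-0.745336)×(2.664262 - 2.850000)/(-0.745336 - 2.749125)
       = 2.703878
Iteration 3:
  f(2.664262) = -0.745336
  f(2.703878) = -0.047573
  x_4 = 2.703878 - (-0.047573)×(2.703878 - 2.664262)/(-0.047573 - (-0.745336))
       = 2.706579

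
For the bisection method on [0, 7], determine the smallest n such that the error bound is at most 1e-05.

We need (b-a)/2^n ≤ 1e-05
(7 - 0)/2^n ≤ 1e-05
7/2^n ≤ 1e-05
2^n ≥ 700000
n ≥ log₂(700000) = 19.42
n ≥ 20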